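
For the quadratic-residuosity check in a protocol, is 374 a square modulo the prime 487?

yes

Factor out 2: 374 = 2·187. Since 487 ≡ 7 (mod 8), (2/487) = +1. Now have (187/487).
Both 187 ≡ 3 and 487 ≡ 3 (mod 4), so reciprocity gives (187/487) = -(487/187). Reduce: 487 ≡ 113 (mod 187). Now have -(113/187).
113 ≡ 1 (mod 4), so quadratic reciprocity gives (113/187) = (187/113). Reduce: 187 ≡ 74 (mod 113). Now have -(74/113).
Factor out 2: 74 = 2·37. Since 113 ≡ 1 (mod 8), (2/113) = +1. Now have -(37/113).
37 ≡ 1 (mod 4), so quadratic reciprocity gives (37/113) = (113/37). Reduce: 113 ≡ 2 (mod 37). Now have -(2/37).
Factor out 2: 2 = 2. Since 37 ≡ 5 (mod 8), (2/37) = -1. Now have (1/37).
(1/37) = 1. Collecting the sign factors: 1.
(374/487) = 1, and 487 is prime, so 374 is a quadratic residue mod 487.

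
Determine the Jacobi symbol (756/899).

1

Factor out 2: 756 = 2^2·189. Since 899 ≡ 3 (mod 8), (2/899) = -1, and (2/899)^2 = +1. Now have (189/899).
189 ≡ 1 (mod 4), so quadratic reciprocity gives (189/899) = (899/189). Reduce: 899 ≡ 143 (mod 189). Now have (143/189).
189 ≡ 1 (mod 4), so quadratic reciprocity gives (143/189) = (189/143). Reduce: 189 ≡ 46 (mod 143). Now have (46/143).
Factor out 2: 46 = 2·23. Since 143 ≡ 7 (mod 8), (2/143) = +1. Now have (23/143).
Both 23 ≡ 3 and 143 ≡ 3 (mod 4), so reciprocity gives (23/143) = -(143/23). Reduce: 143 ≡ 5 (mod 23). Now have -(5/23).
5 ≡ 1 (mod 4), so quadratic reciprocity gives (5/23) = (23/5). Reduce: 23 ≡ 3 (mod 5). Now have -(3/5).
5 ≡ 1 (mod 4), so quadratic reciprocity gives (3/5) = (5/3). Reduce: 5 ≡ 2 (mod 3). Now have -(2/3).
Factor out 2: 2 = 2. Since 3 ≡ 3 (mod 8), (2/3) = -1. Now have (1/3).
(1/3) = 1. Collecting the sign factors: 1.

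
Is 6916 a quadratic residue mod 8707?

Factor out 2: 6916 = 2^2·1729. Since 8707 ≡ 3 (mod 8), (2/8707) = -1, and (2/8707)^2 = +1. Now have (1729/8707).
1729 ≡ 1 (mod 4), so quadratic reciprocity gives (1729/8707) = (8707/1729). Reduce: 8707 ≡ 62 (mod 1729). Now have (62/1729).
Factor out 2: 62 = 2·31. Since 1729 ≡ 1 (mod 8), (2/1729) = +1. Now have (31/1729).
1729 ≡ 1 (mod 4), so quadratic reciprocity gives (31/1729) = (1729/31). Reduce: 1729 ≡ 24 (mod 31). Now have (24/31).
Factor out 2: 24 = 2^3·3. Since 31 ≡ 7 (mod 8), (2/31) = +1, and (2/31)^3 = +1. Now have (3/31).
Both 3 ≡ 3 and 31 ≡ 3 (mod 4), so reciprocity gives (3/31) = -(31/3). Reduce: 31 ≡ 1 (mod 3). Now have -(1/3).
(1/3) = 1. Collecting the sign factors: -1.
(6916/8707) = -1, and 8707 is prime, so 6916 is not a quadratic residue mod 8707.

no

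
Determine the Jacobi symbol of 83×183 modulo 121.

1

By multiplicativity, (83·183 / 121) = (83 / 121)·(183 / 121).
First factor (83 / 121):
121 ≡ 1 (mod 4), so quadratic reciprocity gives (83 / 121) = (121 / 83). Reduce: 121 ≡ 38 (mod 83). Now have (38 / 83).
Factor out 2: 38 = 2·19. Since 83 ≡ 3 (mod 8), (2 / 83) = -1. Now have -(19 / 83).
Both 19 ≡ 3 and 83 ≡ 3 (mod 4), so reciprocity gives (19 / 83) = -(83 / 19). Reduce: 83 ≡ 7 (mod 19). Now have (7 / 19).
Both 7 ≡ 3 and 19 ≡ 3 (mod 4), so reciprocity gives (7 / 19) = -(19 / 7). Reduce: 19 ≡ 5 (mod 7). Now have -(5 / 7).
5 ≡ 1 (mod 4), so quadratic reciprocity gives (5 / 7) = (7 / 5). Reduce: 7 ≡ 2 (mod 5). Now have -(2 / 5).
Factor out 2: 2 = 2. Since 5 ≡ 5 (mod 8), (2 / 5) = -1. Now have (1 / 5).
(1 / 5) = 1. Collecting the sign factors: 1.
Second factor (183 / 121):
Reduce the numerator: 183 ≡ 62 (mod 121), so (183 / 121) = (62 / 121).
Factor out 2: 62 = 2·31. Since 121 ≡ 1 (mod 8), (2 / 121) = +1. Now have (31 / 121).
121 ≡ 1 (mod 4), so quadratic reciprocity gives (31 / 121) = (121 / 31). Reduce: 121 ≡ 28 (mod 31). Now have (28 / 31).
Factor out 2: 28 = 2^2·7. Since 31 ≡ 7 (mod 8), (2 / 31) = +1, and (2 / 31)^2 = +1. Now have (7 / 31).
Both 7 ≡ 3 and 31 ≡ 3 (mod 4), so reciprocity gives (7 / 31) = -(31 / 7). Reduce: 31 ≡ 3 (mod 7). Now have -(3 / 7).
Both 3 ≡ 3 and 7 ≡ 3 (mod 4), so reciprocity gives (3 / 7) = -(7 / 3). Reduce: 7 ≡ 1 (mod 3). Now have (1 / 3).
(1 / 3) = 1. Collecting the sign factors: 1.
Product: (1)·(1) = 1.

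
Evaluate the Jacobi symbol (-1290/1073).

1

Reduce the numerator: -1290 ≡ 856 (mod 1073), so (-1290/1073) = (856/1073).
Factor out 2: 856 = 2^3·107. Since 1073 ≡ 1 (mod 8), (2/1073) = +1, and (2/1073)^3 = +1. Now have (107/1073).
1073 ≡ 1 (mod 4), so quadratic reciprocity gives (107/1073) = (1073/107). Reduce: 1073 ≡ 3 (mod 107). Now have (3/107).
Both 3 ≡ 3 and 107 ≡ 3 (mod 4), so reciprocity gives (3/107) = -(107/3). Reduce: 107 ≡ 2 (mod 3). Now have -(2/3).
Factor out 2: 2 = 2. Since 3 ≡ 3 (mod 8), (2/3) = -1. Now have (1/3).
(1/3) = 1. Collecting the sign factors: 1.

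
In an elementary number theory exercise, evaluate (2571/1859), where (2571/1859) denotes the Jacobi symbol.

-1

Reduce the numerator: 2571 ≡ 712 (mod 1859), so (2571/1859) = (712/1859).
Factor out 2: 712 = 2^3·89. Since 1859 ≡ 3 (mod 8), (2/1859) = -1, and (2/1859)^3 = -1. Now have -(89/1859).
89 ≡ 1 (mod 4), so quadratic reciprocity gives (89/1859) = (1859/89). Reduce: 1859 ≡ 79 (mod 89). Now have -(79/89).
89 ≡ 1 (mod 4), so quadratic reciprocity gives (79/89) = (89/79). Reduce: 89 ≡ 10 (mod 79). Now have -(10/79).
Factor out 2: 10 = 2·5. Since 79 ≡ 7 (mod 8), (2/79) = +1. Now have -(5/79).
5 ≡ 1 (mod 4), so quadratic reciprocity gives (5/79) = (79/5). Reduce: 79 ≡ 4 (mod 5). Now have -(4/5).
Factor out 2: 4 = 2^2. Since 5 ≡ 5 (mod 8), (2/5) = -1, and (2/5)^2 = +1. Now have -(1/5).
(1/5) = 1. Collecting the sign factors: -1.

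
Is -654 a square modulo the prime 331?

Reduce the numerator: -654 ≡ 8 (mod 331), so (-654/331) = (8/331).
Factor out 2: 8 = 2^3. Since 331 ≡ 3 (mod 8), (2/331) = -1, and (2/331)^3 = -1. Now have -(1/331).
(1/331) = 1. Collecting the sign factors: -1.
The Legendre symbol is -1, so x^2 ≡ -654 (mod 331) has no solution.

no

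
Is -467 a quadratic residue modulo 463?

Reduce the numerator: -467 ≡ 459 (mod 463), so (-467/463) = (459/463).
Both 459 ≡ 3 and 463 ≡ 3 (mod 4), so reciprocity gives (459/463) = -(463/459). Reduce: 463 ≡ 4 (mod 459). Now have -(4/459).
Factor out 2: 4 = 2^2. Since 459 ≡ 3 (mod 8), (2/459) = -1, and (2/459)^2 = +1. Now have -(1/459).
(1/459) = 1. Collecting the sign factors: -1.
The Legendre symbol is -1, so x^2 ≡ -467 (mod 463) has no solution.

no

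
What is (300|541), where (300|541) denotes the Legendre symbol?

1

(300|541)
  = (75|541)    [541 ≡ 5 mod 8 ⇒ (2|541)^2 = +1]
  = (541|75)    [QR: 541 ≡ 1 mod 4, sign kept]
  = (16|75)    [541 ≡ 16 mod 75]
  = (1|75)    [75 ≡ 3 mod 8 ⇒ (2|75)^4 = +1]
  = 1    [(1|75) = 1]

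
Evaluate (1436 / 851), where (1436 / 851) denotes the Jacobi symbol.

Reduce the numerator: 1436 ≡ 585 (mod 851), so (1436 / 851) = (585 / 851).
585 ≡ 1 (mod 4), so quadratic reciprocity gives (585 / 851) = (851 / 585). Reduce: 851 ≡ 266 (mod 585). Now have (266 / 585).
Factor out 2: 266 = 2·133. Since 585 ≡ 1 (mod 8), (2 / 585) = +1. Now have (133 / 585).
133 ≡ 1 (mod 4), so quadratic reciprocity gives (133 / 585) = (585 / 133). Reduce: 585 ≡ 53 (mod 133). Now have (53 / 133).
53 ≡ 1 (mod 4), so quadratic reciprocity gives (53 / 133) = (133 / 53). Reduce: 133 ≡ 27 (mod 53). Now have (27 / 53).
53 ≡ 1 (mod 4), so quadratic reciprocity gives (27 / 53) = (53 / 27). Reduce: 53 ≡ 26 (mod 27). Now have (26 / 27).
Factor out 2: 26 = 2·13. Since 27 ≡ 3 (mod 8), (2 / 27) = -1. Now have -(13 / 27).
13 ≡ 1 (mod 4), so quadratic reciprocity gives (13 / 27) = (27 / 13). Reduce: 27 ≡ 1 (mod 13). Now have -(1 / 13).
(1 / 13) = 1. Collecting the sign factors: -1.

-1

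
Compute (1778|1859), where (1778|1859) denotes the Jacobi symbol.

-1

(1778|1859)
  = -(889|1859)    [1859 ≡ 3 mod 8 ⇒ (2|1859) = -1]
  = -(1859|889)    [QR: 889 ≡ 1 mod 4, sign kept]
  = -(81|889)    [1859 ≡ 81 mod 889]
  = -(889|81)    [QR: 81 ≡ 1 mod 4, sign kept]
  = -(79|81)    [889 ≡ 79 mod 81]
  = -(81|79)    [QR: 81 ≡ 1 mod 4, sign kept]
  = -(2|79)    [81 ≡ 2 mod 79]
  = -(1|79)    [79 ≡ 7 mod 8 ⇒ (2|79) = +1]
  = -1    [(1|79) = 1]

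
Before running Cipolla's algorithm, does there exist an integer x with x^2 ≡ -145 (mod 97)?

yes

(-145/97)
  = (49/97)    [-145 ≡ 49 mod 97]
  = (97/49)    [QR: 49 ≡ 1 mod 4, sign kept]
  = (48/49)    [97 ≡ 48 mod 49]
  = (3/49)    [49 ≡ 1 mod 8 ⇒ (2/49)^4 = +1]
  = (49/3)    [QR: 49 ≡ 1 mod 4, sign kept]
  = (1/3)    [49 ≡ 1 mod 3]
  = 1    [(1/3) = 1]
(-145/97) = 1, and 97 is prime, so -145 is a quadratic residue mod 97.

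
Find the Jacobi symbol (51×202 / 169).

1

By multiplicativity, (51·202 / 169) = (51 / 169)·(202 / 169).
First factor (51 / 169):
(51 / 169)
  = (169 / 51)    [QR: 169 ≡ 1 mod 4, sign kept]
  = (16 / 51)    [169 ≡ 16 mod 51]
  = (1 / 51)    [51 ≡ 3 mod 8 ⇒ (2 / 51)^4 = +1]
  = 1    [(1 / 51) = 1]
Second factor (202 / 169):
(202 / 169)
  = (33 / 169)    [202 ≡ 33 mod 169]
  = (169 / 33)    [QR: 33 ≡ 1 mod 4, sign kept]
  = (4 / 33)    [169 ≡ 4 mod 33]
  = (1 / 33)    [33 ≡ 1 mod 8 ⇒ (2 / 33)^2 = +1]
  = 1    [(1 / 33) = 1]
Product: (1)·(1) = 1.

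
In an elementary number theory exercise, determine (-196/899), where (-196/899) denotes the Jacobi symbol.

-1

Reduce the numerator: -196 ≡ 703 (mod 899), so (-196/899) = (703/899).
Both 703 ≡ 3 and 899 ≡ 3 (mod 4), so reciprocity gives (703/899) = -(899/703). Reduce: 899 ≡ 196 (mod 703). Now have -(196/703).
Factor out 2: 196 = 2^2·49. Since 703 ≡ 7 (mod 8), (2/703) = +1, and (2/703)^2 = +1. Now have -(49/703).
49 ≡ 1 (mod 4), so quadratic reciprocity gives (49/703) = (703/49). Reduce: 703 ≡ 17 (mod 49). Now have -(17/49).
17 ≡ 1 (mod 4), so quadratic reciprocity gives (17/49) = (49/17). Reduce: 49 ≡ 15 (mod 17). Now have -(15/17).
17 ≡ 1 (mod 4), so quadratic reciprocity gives (15/17) = (17/15). Reduce: 17 ≡ 2 (mod 15). Now have -(2/15).
Factor out 2: 2 = 2. Since 15 ≡ 7 (mod 8), (2/15) = +1. Now have -(1/15).
(1/15) = 1. Collecting the sign factors: -1.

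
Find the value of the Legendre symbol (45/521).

1

(45/521)
  = (521/45)    [QR: 45 ≡ 1 mod 4, sign kept]
  = (26/45)    [521 ≡ 26 mod 45]
  = -(13/45)    [45 ≡ 5 mod 8 ⇒ (2/45) = -1]
  = -(45/13)    [QR: 13 ≡ 1 mod 4, sign kept]
  = -(6/13)    [45 ≡ 6 mod 13]
  = (3/13)    [13 ≡ 5 mod 8 ⇒ (2/13) = -1]
  = (13/3)    [QR: 13 ≡ 1 mod 4, sign kept]
  = (1/3)    [13 ≡ 1 mod 3]
  = 1    [(1/3) = 1]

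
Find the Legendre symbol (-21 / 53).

Pull out -1: (-21 / 53) = (-1 / 53)·(21 / 53). Since 53 ≡ 1 (mod 4), (-1 / 53) = +1. Now have (21 / 53).
21 ≡ 1 (mod 4), so quadratic reciprocity gives (21 / 53) = (53 / 21). Reduce: 53 ≡ 11 (mod 21). Now have (11 / 21).
21 ≡ 1 (mod 4), so quadratic reciprocity gives (11 / 21) = (21 / 11). Reduce: 21 ≡ 10 (mod 11). Now have (10 / 11).
Factor out 2: 10 = 2·5. Since 11 ≡ 3 (mod 8), (2 / 11) = -1. Now have -(5 / 11).
5 ≡ 1 (mod 4), so quadratic reciprocity gives (5 / 11) = (11 / 5). Reduce: 11 ≡ 1 (mod 5). Now have -(1 / 5).
(1 / 5) = 1. Collecting the sign factors: -1.

-1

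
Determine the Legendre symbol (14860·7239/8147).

By multiplicativity, (14860·7239/8147) = (14860/8147)·(7239/8147).
First factor (14860/8147):
(14860/8147)
  = (6713/8147)    [14860 ≡ 6713 mod 8147]
  = (8147/6713)    [QR: 6713 ≡ 1 mod 4, sign kept]
  = (1434/6713)    [8147 ≡ 1434 mod 6713]
  = (717/6713)    [6713 ≡ 1 mod 8 ⇒ (2/6713) = +1]
  = (6713/717)    [QR: 717 ≡ 1 mod 4, sign kept]
  = (260/717)    [6713 ≡ 260 mod 717]
  = (65/717)    [717 ≡ 5 mod 8 ⇒ (2/717)^2 = +1]
  = (717/65)    [QR: 65 ≡ 1 mod 4, sign kept]
  = (2/65)    [717 ≡ 2 mod 65]
  = (1/65)    [65 ≡ 1 mod 8 ⇒ (2/65) = +1]
  = 1    [(1/65) = 1]
Second factor (7239/8147):
(7239/8147)
  = -(8147/7239)    [QR: both ≡ 3 mod 4, sign flips]
  = -(908/7239)    [8147 ≡ 908 mod 7239]
  = -(227/7239)    [7239 ≡ 7 mod 8 ⇒ (2/7239)^2 = +1]
  = (7239/227)    [QR: both ≡ 3 mod 4, sign flips]
  = (202/227)    [7239 ≡ 202 mod 227]
  = -(101/227)    [227 ≡ 3 mod 8 ⇒ (2/227) = -1]
  = -(227/101)    [QR: 101 ≡ 1 mod 4, sign kept]
  = -(25/101)    [227 ≡ 25 mod 101]
  = -(101/25)    [QR: 25 ≡ 1 mod 4, sign kept]
  = -(1/25)    [101 ≡ 1 mod 25]
  = -1    [(1/25) = 1]
Product: (1)·(-1) = -1.

-1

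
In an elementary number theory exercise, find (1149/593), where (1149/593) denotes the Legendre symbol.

Reduce the numerator: 1149 ≡ 556 (mod 593), so (1149/593) = (556/593).
Factor out 2: 556 = 2^2·139. Since 593 ≡ 1 (mod 8), (2/593) = +1, and (2/593)^2 = +1. Now have (139/593).
593 ≡ 1 (mod 4), so quadratic reciprocity gives (139/593) = (593/139). Reduce: 593 ≡ 37 (mod 139). Now have (37/139).
37 ≡ 1 (mod 4), so quadratic reciprocity gives (37/139) = (139/37). Reduce: 139 ≡ 28 (mod 37). Now have (28/37).
Factor out 2: 28 = 2^2·7. Since 37 ≡ 5 (mod 8), (2/37) = -1, and (2/37)^2 = +1. Now have (7/37).
37 ≡ 1 (mod 4), so quadratic reciprocity gives (7/37) = (37/7). Reduce: 37 ≡ 2 (mod 7). Now have (2/7).
Factor out 2: 2 = 2. Since 7 ≡ 7 (mod 8), (2/7) = +1. Now have (1/7).
(1/7) = 1. Collecting the sign factors: 1.

1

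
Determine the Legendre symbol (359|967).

1

Both 359 ≡ 3 and 967 ≡ 3 (mod 4), so reciprocity gives (359|967) = -(967|359). Reduce: 967 ≡ 249 (mod 359). Now have -(249|359).
249 ≡ 1 (mod 4), so quadratic reciprocity gives (249|359) = (359|249). Reduce: 359 ≡ 110 (mod 249). Now have -(110|249).
Factor out 2: 110 = 2·55. Since 249 ≡ 1 (mod 8), (2|249) = +1. Now have -(55|249).
249 ≡ 1 (mod 4), so quadratic reciprocity gives (55|249) = (249|55). Reduce: 249 ≡ 29 (mod 55). Now have -(29|55).
29 ≡ 1 (mod 4), so quadratic reciprocity gives (29|55) = (55|29). Reduce: 55 ≡ 26 (mod 29). Now have -(26|29).
Factor out 2: 26 = 2·13. Since 29 ≡ 5 (mod 8), (2|29) = -1. Now have (13|29).
13 ≡ 1 (mod 4), so quadratic reciprocity gives (13|29) = (29|13). Reduce: 29 ≡ 3 (mod 13). Now have (3|13).
13 ≡ 1 (mod 4), so quadratic reciprocity gives (3|13) = (13|3). Reduce: 13 ≡ 1 (mod 3). Now have (1|3).
(1|3) = 1. Collecting the sign factors: 1.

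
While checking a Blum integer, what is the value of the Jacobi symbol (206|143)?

1

Reduce the numerator: 206 ≡ 63 (mod 143), so (206|143) = (63|143).
Both 63 ≡ 3 and 143 ≡ 3 (mod 4), so reciprocity gives (63|143) = -(143|63). Reduce: 143 ≡ 17 (mod 63). Now have -(17|63).
17 ≡ 1 (mod 4), so quadratic reciprocity gives (17|63) = (63|17). Reduce: 63 ≡ 12 (mod 17). Now have -(12|17).
Factor out 2: 12 = 2^2·3. Since 17 ≡ 1 (mod 8), (2|17) = +1, and (2|17)^2 = +1. Now have -(3|17).
17 ≡ 1 (mod 4), so quadratic reciprocity gives (3|17) = (17|3). Reduce: 17 ≡ 2 (mod 3). Now have -(2|3).
Factor out 2: 2 = 2. Since 3 ≡ 3 (mod 8), (2|3) = -1. Now have (1|3).
(1|3) = 1. Collecting the sign factors: 1.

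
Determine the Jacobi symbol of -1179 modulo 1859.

1

Reduce the numerator: -1179 ≡ 680 (mod 1859), so (-1179 / 1859) = (680 / 1859).
Factor out 2: 680 = 2^3·85. Since 1859 ≡ 3 (mod 8), (2 / 1859) = -1, and (2 / 1859)^3 = -1. Now have -(85 / 1859).
85 ≡ 1 (mod 4), so quadratic reciprocity gives (85 / 1859) = (1859 / 85). Reduce: 1859 ≡ 74 (mod 85). Now have -(74 / 85).
Factor out 2: 74 = 2·37. Since 85 ≡ 5 (mod 8), (2 / 85) = -1. Now have (37 / 85).
37 ≡ 1 (mod 4), so quadratic reciprocity gives (37 / 85) = (85 / 37). Reduce: 85 ≡ 11 (mod 37). Now have (11 / 37).
37 ≡ 1 (mod 4), so quadratic reciprocity gives (11 / 37) = (37 / 11). Reduce: 37 ≡ 4 (mod 11). Now have (4 / 11).
Factor out 2: 4 = 2^2. Since 11 ≡ 3 (mod 8), (2 / 11) = -1, and (2 / 11)^2 = +1. Now have (1 / 11).
(1 / 11) = 1. Collecting the sign factors: 1.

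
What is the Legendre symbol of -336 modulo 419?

Pull out -1: (-336/419) = (-1/419)·(336/419). Since 419 ≡ 3 (mod 4), (-1/419) = -1. Now have -(336/419).
Factor out 2: 336 = 2^4·21. Since 419 ≡ 3 (mod 8), (2/419) = -1, and (2/419)^4 = +1. Now have -(21/419).
21 ≡ 1 (mod 4), so quadratic reciprocity gives (21/419) = (419/21). Reduce: 419 ≡ 20 (mod 21). Now have -(20/21).
Factor out 2: 20 = 2^2·5. Since 21 ≡ 5 (mod 8), (2/21) = -1, and (2/21)^2 = +1. Now have -(5/21).
5 ≡ 1 (mod 4), so quadratic reciprocity gives (5/21) = (21/5). Reduce: 21 ≡ 1 (mod 5). Now have -(1/5).
(1/5) = 1. Collecting the sign factors: -1.

-1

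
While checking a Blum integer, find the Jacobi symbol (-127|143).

1

(-127|143)
  = -(127|143)    [143 ≡ 3 mod 4 ⇒ (-1|143) = -1]
  = (143|127)    [QR: both ≡ 3 mod 4, sign flips]
  = (16|127)    [143 ≡ 16 mod 127]
  = (1|127)    [127 ≡ 7 mod 8 ⇒ (2|127)^4 = +1]
  = 1    [(1|127) = 1]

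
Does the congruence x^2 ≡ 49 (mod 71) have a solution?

yes

49 ≡ 1 (mod 4), so quadratic reciprocity gives (49|71) = (71|49). Reduce: 71 ≡ 22 (mod 49). Now have (22|49).
Factor out 2: 22 = 2·11. Since 49 ≡ 1 (mod 8), (2|49) = +1. Now have (11|49).
49 ≡ 1 (mod 4), so quadratic reciprocity gives (11|49) = (49|11). Reduce: 49 ≡ 5 (mod 11). Now have (5|11).
5 ≡ 1 (mod 4), so quadratic reciprocity gives (5|11) = (11|5). Reduce: 11 ≡ 1 (mod 5). Now have (1|5).
(1|5) = 1. Collecting the sign factors: 1.
The Legendre symbol is 1, so x^2 ≡ 49 (mod 71) has solution.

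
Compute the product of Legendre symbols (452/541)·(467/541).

-1

By multiplicativity, (452·467/541) = (452/541)·(467/541).
First factor (452/541):
(452/541)
  = (113/541)    [541 ≡ 5 mod 8 ⇒ (2/541)^2 = +1]
  = (541/113)    [QR: 113 ≡ 1 mod 4, sign kept]
  = (89/113)    [541 ≡ 89 mod 113]
  = (113/89)    [QR: 89 ≡ 1 mod 4, sign kept]
  = (24/89)    [113 ≡ 24 mod 89]
  = (3/89)    [89 ≡ 1 mod 8 ⇒ (2/89)^3 = +1]
  = (89/3)    [QR: 89 ≡ 1 mod 4, sign kept]
  = (2/3)    [89 ≡ 2 mod 3]
  = -(1/3)    [3 ≡ 3 mod 8 ⇒ (2/3) = -1]
  = -1    [(1/3) = 1]
Second factor (467/541):
(467/541)
  = (541/467)    [QR: 541 ≡ 1 mod 4, sign kept]
  = (74/467)    [541 ≡ 74 mod 467]
  = -(37/467)    [467 ≡ 3 mod 8 ⇒ (2/467) = -1]
  = -(467/37)    [QR: 37 ≡ 1 mod 4, sign kept]
  = -(23/37)    [467 ≡ 23 mod 37]
  = -(37/23)    [QR: 37 ≡ 1 mod 4, sign kept]
  = -(14/23)    [37 ≡ 14 mod 23]
  = -(7/23)    [23 ≡ 7 mod 8 ⇒ (2/23) = +1]
  = (23/7)    [QR: both ≡ 3 mod 4, sign flips]
  = (2/7)    [23 ≡ 2 mod 7]
  = (1/7)    [7 ≡ 7 mod 8 ⇒ (2/7) = +1]
  = 1    [(1/7) = 1]
Product: (-1)·(1) = -1.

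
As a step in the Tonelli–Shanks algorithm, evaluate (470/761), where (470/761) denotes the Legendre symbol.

1

Factor out 2: 470 = 2·235. Since 761 ≡ 1 (mod 8), (2/761) = +1. Now have (235/761).
761 ≡ 1 (mod 4), so quadratic reciprocity gives (235/761) = (761/235). Reduce: 761 ≡ 56 (mod 235). Now have (56/235).
Factor out 2: 56 = 2^3·7. Since 235 ≡ 3 (mod 8), (2/235) = -1, and (2/235)^3 = -1. Now have -(7/235).
Both 7 ≡ 3 and 235 ≡ 3 (mod 4), so reciprocity gives (7/235) = -(235/7). Reduce: 235 ≡ 4 (mod 7). Now have (4/7).
Factor out 2: 4 = 2^2. Since 7 ≡ 7 (mod 8), (2/7) = +1, and (2/7)^2 = +1. Now have (1/7).
(1/7) = 1. Collecting the sign factors: 1.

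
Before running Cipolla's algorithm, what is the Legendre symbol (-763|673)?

-1

(-763|673)
  = (763|673)    [673 ≡ 1 mod 4 ⇒ (-1|673) = +1]
  = (90|673)    [763 ≡ 90 mod 673]
  = (45|673)    [673 ≡ 1 mod 8 ⇒ (2|673) = +1]
  = (673|45)    [QR: 45 ≡ 1 mod 4, sign kept]
  = (43|45)    [673 ≡ 43 mod 45]
  = (45|43)    [QR: 45 ≡ 1 mod 4, sign kept]
  = (2|43)    [45 ≡ 2 mod 43]
  = -(1|43)    [43 ≡ 3 mod 8 ⇒ (2|43) = -1]
  = -1    [(1|43) = 1]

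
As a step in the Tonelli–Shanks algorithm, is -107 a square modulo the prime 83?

yes

(-107|83)
  = -(107|83)    [83 ≡ 3 mod 4 ⇒ (-1|83) = -1]
  = -(24|83)    [107 ≡ 24 mod 83]
  = (3|83)    [83 ≡ 3 mod 8 ⇒ (2|83)^3 = -1]
  = -(83|3)    [QR: both ≡ 3 mod 4, sign flips]
  = -(2|3)    [83 ≡ 2 mod 3]
  = (1|3)    [3 ≡ 3 mod 8 ⇒ (2|3) = -1]
  = 1    [(1|3) = 1]
The Legendre symbol is 1, so x^2 ≡ -107 (mod 83) has solution.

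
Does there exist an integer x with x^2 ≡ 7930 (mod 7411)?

Reduce the numerator: 7930 ≡ 519 (mod 7411), so (7930/7411) = (519/7411).
Both 519 ≡ 3 and 7411 ≡ 3 (mod 4), so reciprocity gives (519/7411) = -(7411/519). Reduce: 7411 ≡ 145 (mod 519). Now have -(145/519).
145 ≡ 1 (mod 4), so quadratic reciprocity gives (145/519) = (519/145). Reduce: 519 ≡ 84 (mod 145). Now have -(84/145).
Factor out 2: 84 = 2^2·21. Since 145 ≡ 1 (mod 8), (2/145) = +1, and (2/145)^2 = +1. Now have -(21/145).
21 ≡ 1 (mod 4), so quadratic reciprocity gives (21/145) = (145/21). Reduce: 145 ≡ 19 (mod 21). Now have -(19/21).
21 ≡ 1 (mod 4), so quadratic reciprocity gives (19/21) = (21/19). Reduce: 21 ≡ 2 (mod 19). Now have -(2/19).
Factor out 2: 2 = 2. Since 19 ≡ 3 (mod 8), (2/19) = -1. Now have (1/19).
(1/19) = 1. Collecting the sign factors: 1.
The Legendre symbol is 1, so x^2 ≡ 7930 (mod 7411) has solution.

yes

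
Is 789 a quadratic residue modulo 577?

yes

Reduce the numerator: 789 ≡ 212 (mod 577), so (789|577) = (212|577).
Factor out 2: 212 = 2^2·53. Since 577 ≡ 1 (mod 8), (2|577) = +1, and (2|577)^2 = +1. Now have (53|577).
53 ≡ 1 (mod 4), so quadratic reciprocity gives (53|577) = (577|53). Reduce: 577 ≡ 47 (mod 53). Now have (47|53).
53 ≡ 1 (mod 4), so quadratic reciprocity gives (47|53) = (53|47). Reduce: 53 ≡ 6 (mod 47). Now have (6|47).
Factor out 2: 6 = 2·3. Since 47 ≡ 7 (mod 8), (2|47) = +1. Now have (3|47).
Both 3 ≡ 3 and 47 ≡ 3 (mod 4), so reciprocity gives (3|47) = -(47|3). Reduce: 47 ≡ 2 (mod 3). Now have -(2|3).
Factor out 2: 2 = 2. Since 3 ≡ 3 (mod 8), (2|3) = -1. Now have (1|3).
(1|3) = 1. Collecting the sign factors: 1.
The Legendre symbol is 1, so x^2 ≡ 789 (mod 577) has solution.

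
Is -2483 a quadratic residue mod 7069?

yes

(-2483|7069)
  = (4586|7069)    [-2483 ≡ 4586 mod 7069]
  = -(2293|7069)    [7069 ≡ 5 mod 8 ⇒ (2|7069) = -1]
  = -(7069|2293)    [QR: 2293 ≡ 1 mod 4, sign kept]
  = -(190|2293)    [7069 ≡ 190 mod 2293]
  = (95|2293)    [2293 ≡ 5 mod 8 ⇒ (2|2293) = -1]
  = (2293|95)    [QR: 2293 ≡ 1 mod 4, sign kept]
  = (13|95)    [2293 ≡ 13 mod 95]
  = (95|13)    [QR: 13 ≡ 1 mod 4, sign kept]
  = (4|13)    [95 ≡ 4 mod 13]
  = (1|13)    [13 ≡ 5 mod 8 ⇒ (2|13)^2 = +1]
  = 1    [(1|13) = 1]
The Legendre symbol is 1, so x^2 ≡ -2483 (mod 7069) has solution.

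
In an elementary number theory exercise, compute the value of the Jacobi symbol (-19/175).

Pull out -1: (-19/175) = (-1/175)·(19/175). Since 175 ≡ 3 (mod 4), (-1/175) = -1. Now have -(19/175).
Both 19 ≡ 3 and 175 ≡ 3 (mod 4), so reciprocity gives (19/175) = -(175/19). Reduce: 175 ≡ 4 (mod 19). Now have (4/19).
Factor out 2: 4 = 2^2. Since 19 ≡ 3 (mod 8), (2/19) = -1, and (2/19)^2 = +1. Now have (1/19).
(1/19) = 1. Collecting the sign factors: 1.

1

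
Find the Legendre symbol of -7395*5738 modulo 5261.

-1

By multiplicativity, (-7395·5738/5261) = (-7395/5261)·(5738/5261).
First factor (-7395/5261):
Reduce the numerator: -7395 ≡ 3127 (mod 5261), so (-7395/5261) = (3127/5261).
5261 ≡ 1 (mod 4), so quadratic reciprocity gives (3127/5261) = (5261/3127). Reduce: 5261 ≡ 2134 (mod 3127). Now have (2134/3127).
Factor out 2: 2134 = 2·1067. Since 3127 ≡ 7 (mod 8), (2/3127) = +1. Now have (1067/3127).
Both 1067 ≡ 3 and 3127 ≡ 3 (mod 4), so reciprocity gives (1067/3127) = -(3127/1067). Reduce: 3127 ≡ 993 (mod 1067). Now have -(993/1067).
993 ≡ 1 (mod 4), so quadratic reciprocity gives (993/1067) = (1067/993). Reduce: 1067 ≡ 74 (mod 993). Now have -(74/993).
Factor out 2: 74 = 2·37. Since 993 ≡ 1 (mod 8), (2/993) = +1. Now have -(37/993).
37 ≡ 1 (mod 4), so quadratic reciprocity gives (37/993) = (993/37). Reduce: 993 ≡ 31 (mod 37). Now have -(31/37).
37 ≡ 1 (mod 4), so quadratic reciprocity gives (31/37) = (37/31). Reduce: 37 ≡ 6 (mod 31). Now have -(6/31).
Factor out 2: 6 = 2·3. Since 31 ≡ 7 (mod 8), (2/31) = +1. Now have -(3/31).
Both 3 ≡ 3 and 31 ≡ 3 (mod 4), so reciprocity gives (3/31) = -(31/3). Reduce: 31 ≡ 1 (mod 3). Now have (1/3).
(1/3) = 1. Collecting the sign factors: 1.
Second factor (5738/5261):
Reduce the numerator: 5738 ≡ 477 (mod 5261), so (5738/5261) = (477/5261).
477 ≡ 1 (mod 4), so quadratic reciprocity gives (477/5261) = (5261/477). Reduce: 5261 ≡ 14 (mod 477). Now have (14/477).
Factor out 2: 14 = 2·7. Since 477 ≡ 5 (mod 8), (2/477) = -1. Now have -(7/477).
477 ≡ 1 (mod 4), so quadratic reciprocity gives (7/477) = (477/7). Reduce: 477 ≡ 1 (mod 7). Now have -(1/7).
(1/7) = 1. Collecting the sign factors: -1.
Product: (1)·(-1) = -1.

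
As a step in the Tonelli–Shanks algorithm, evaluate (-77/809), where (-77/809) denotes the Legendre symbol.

(-77/809)
  = (732/809)    [-77 ≡ 732 mod 809]
  = (183/809)    [809 ≡ 1 mod 8 ⇒ (2/809)^2 = +1]
  = (809/183)    [QR: 809 ≡ 1 mod 4, sign kept]
  = (77/183)    [809 ≡ 77 mod 183]
  = (183/77)    [QR: 77 ≡ 1 mod 4, sign kept]
  = (29/77)    [183 ≡ 29 mod 77]
  = (77/29)    [QR: 29 ≡ 1 mod 4, sign kept]
  = (19/29)    [77 ≡ 19 mod 29]
  = (29/19)    [QR: 29 ≡ 1 mod 4, sign kept]
  = (10/19)    [29 ≡ 10 mod 19]
  = -(5/19)    [19 ≡ 3 mod 8 ⇒ (2/19) = -1]
  = -(19/5)    [QR: 5 ≡ 1 mod 4, sign kept]
  = -(4/5)    [19 ≡ 4 mod 5]
  = -(1/5)    [5 ≡ 5 mod 8 ⇒ (2/5)^2 = +1]
  = -1    [(1/5) = 1]

-1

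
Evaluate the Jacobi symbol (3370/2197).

(3370/2197)
  = (1173/2197)    [3370 ≡ 1173 mod 2197]
  = (2197/1173)    [QR: 1173 ≡ 1 mod 4, sign kept]
  = (1024/1173)    [2197 ≡ 1024 mod 1173]
  = (1/1173)    [1173 ≡ 5 mod 8 ⇒ (2/1173)^10 = +1]
  = 1    [(1/1173) = 1]

1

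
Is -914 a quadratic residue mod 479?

yes

Reduce the numerator: -914 ≡ 44 (mod 479), so (-914|479) = (44|479).
Factor out 2: 44 = 2^2·11. Since 479 ≡ 7 (mod 8), (2|479) = +1, and (2|479)^2 = +1. Now have (11|479).
Both 11 ≡ 3 and 479 ≡ 3 (mod 4), so reciprocity gives (11|479) = -(479|11). Reduce: 479 ≡ 6 (mod 11). Now have -(6|11).
Factor out 2: 6 = 2·3. Since 11 ≡ 3 (mod 8), (2|11) = -1. Now have (3|11).
Both 3 ≡ 3 and 11 ≡ 3 (mod 4), so reciprocity gives (3|11) = -(11|3). Reduce: 11 ≡ 2 (mod 3). Now have -(2|3).
Factor out 2: 2 = 2. Since 3 ≡ 3 (mod 8), (2|3) = -1. Now have (1|3).
(1|3) = 1. Collecting the sign factors: 1.
The Legendre symbol is 1, so x^2 ≡ -914 (mod 479) has solution.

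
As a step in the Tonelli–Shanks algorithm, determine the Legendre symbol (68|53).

Reduce the numerator: 68 ≡ 15 (mod 53), so (68|53) = (15|53).
53 ≡ 1 (mod 4), so quadratic reciprocity gives (15|53) = (53|15). Reduce: 53 ≡ 8 (mod 15). Now have (8|15).
Factor out 2: 8 = 2^3. Since 15 ≡ 7 (mod 8), (2|15) = +1, and (2|15)^3 = +1. Now have (1|15).
(1|15) = 1. Collecting the sign factors: 1.

1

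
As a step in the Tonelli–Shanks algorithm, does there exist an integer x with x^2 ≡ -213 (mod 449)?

yes

(-213/449)
  = (213/449)    [449 ≡ 1 mod 4 ⇒ (-1/449) = +1]
  = (449/213)    [QR: 213 ≡ 1 mod 4, sign kept]
  = (23/213)    [449 ≡ 23 mod 213]
  = (213/23)    [QR: 213 ≡ 1 mod 4, sign kept]
  = (6/23)    [213 ≡ 6 mod 23]
  = (3/23)    [23 ≡ 7 mod 8 ⇒ (2/23) = +1]
  = -(23/3)    [QR: both ≡ 3 mod 4, sign flips]
  = -(2/3)    [23 ≡ 2 mod 3]
  = (1/3)    [3 ≡ 3 mod 8 ⇒ (2/3) = -1]
  = 1    [(1/3) = 1]
(-213/449) = 1, and 449 is prime, so -213 is a quadratic residue mod 449.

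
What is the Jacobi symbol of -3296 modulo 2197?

(-3296 / 2197)
  = (1098 / 2197)    [-3296 ≡ 1098 mod 2197]
  = -(549 / 2197)    [2197 ≡ 5 mod 8 ⇒ (2 / 2197) = -1]
  = -(2197 / 549)    [QR: 549 ≡ 1 mod 4, sign kept]
  = -(1 / 549)    [2197 ≡ 1 mod 549]
  = -1    [(1 / 549) = 1]

-1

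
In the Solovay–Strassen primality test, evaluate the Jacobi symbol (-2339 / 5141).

1

Reduce the numerator: -2339 ≡ 2802 (mod 5141), so (-2339 / 5141) = (2802 / 5141).
Factor out 2: 2802 = 2·1401. Since 5141 ≡ 5 (mod 8), (2 / 5141) = -1. Now have -(1401 / 5141).
1401 ≡ 1 (mod 4), so quadratic reciprocity gives (1401 / 5141) = (5141 / 1401). Reduce: 5141 ≡ 938 (mod 1401). Now have -(938 / 1401).
Factor out 2: 938 = 2·469. Since 1401 ≡ 1 (mod 8), (2 / 1401) = +1. Now have -(469 / 1401).
469 ≡ 1 (mod 4), so quadratic reciprocity gives (469 / 1401) = (1401 / 469). Reduce: 1401 ≡ 463 (mod 469). Now have -(463 / 469).
469 ≡ 1 (mod 4), so quadratic reciprocity gives (463 / 469) = (469 / 463). Reduce: 469 ≡ 6 (mod 463). Now have -(6 / 463).
Factor out 2: 6 = 2·3. Since 463 ≡ 7 (mod 8), (2 / 463) = +1. Now have -(3 / 463).
Both 3 ≡ 3 and 463 ≡ 3 (mod 4), so reciprocity gives (3 / 463) = -(463 / 3). Reduce: 463 ≡ 1 (mod 3). Now have (1 / 3).
(1 / 3) = 1. Collecting the sign factors: 1.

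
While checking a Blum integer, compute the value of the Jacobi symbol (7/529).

529 ≡ 1 (mod 4), so quadratic reciprocity gives (7/529) = (529/7). Reduce: 529 ≡ 4 (mod 7). Now have (4/7).
Factor out 2: 4 = 2^2. Since 7 ≡ 7 (mod 8), (2/7) = +1, and (2/7)^2 = +1. Now have (1/7).
(1/7) = 1. Collecting the sign factors: 1.

1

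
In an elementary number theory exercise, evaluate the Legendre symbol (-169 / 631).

(-169 / 631)
  = -(169 / 631)    [631 ≡ 3 mod 4 ⇒ (-1 / 631) = -1]
  = -(631 / 169)    [QR: 169 ≡ 1 mod 4, sign kept]
  = -(124 / 169)    [631 ≡ 124 mod 169]
  = -(31 / 169)    [169 ≡ 1 mod 8 ⇒ (2 / 169)^2 = +1]
  = -(169 / 31)    [QR: 169 ≡ 1 mod 4, sign kept]
  = -(14 / 31)    [169 ≡ 14 mod 31]
  = -(7 / 31)    [31 ≡ 7 mod 8 ⇒ (2 / 31) = +1]
  = (31 / 7)    [QR: both ≡ 3 mod 4, sign flips]
  = (3 / 7)    [31 ≡ 3 mod 7]
  = -(7 / 3)    [QR: both ≡ 3 mod 4, sign flips]
  = -(1 / 3)    [7 ≡ 1 mod 3]
  = -1    [(1 / 3) = 1]

-1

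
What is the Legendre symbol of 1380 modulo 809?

-1

(1380|809)
  = (571|809)    [1380 ≡ 571 mod 809]
  = (809|571)    [QR: 809 ≡ 1 mod 4, sign kept]
  = (238|571)    [809 ≡ 238 mod 571]
  = -(119|571)    [571 ≡ 3 mod 8 ⇒ (2|571) = -1]
  = (571|119)    [QR: both ≡ 3 mod 4, sign flips]
  = (95|119)    [571 ≡ 95 mod 119]
  = -(119|95)    [QR: both ≡ 3 mod 4, sign flips]
  = -(24|95)    [119 ≡ 24 mod 95]
  = -(3|95)    [95 ≡ 7 mod 8 ⇒ (2|95)^3 = +1]
  = (95|3)    [QR: both ≡ 3 mod 4, sign flips]
  = (2|3)    [95 ≡ 2 mod 3]
  = -(1|3)    [3 ≡ 3 mod 8 ⇒ (2|3) = -1]
  = -1    [(1|3) = 1]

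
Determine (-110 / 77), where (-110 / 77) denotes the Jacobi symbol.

0

(-110 / 77)
  = (44 / 77)    [-110 ≡ 44 mod 77]
  = (11 / 77)    [77 ≡ 5 mod 8 ⇒ (2 / 77)^2 = +1]
  = (77 / 11)    [QR: 77 ≡ 1 mod 4, sign kept]
  = (0 / 11)    [77 ≡ 0 mod 11]
  = 0    [numerator 0, gcd > 1]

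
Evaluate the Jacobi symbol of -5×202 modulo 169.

By multiplicativity, (-5·202|169) = (-5|169)·(202|169).
First factor (-5|169):
(-5|169)
  = (164|169)    [-5 ≡ 164 mod 169]
  = (41|169)    [169 ≡ 1 mod 8 ⇒ (2|169)^2 = +1]
  = (169|41)    [QR: 41 ≡ 1 mod 4, sign kept]
  = (5|41)    [169 ≡ 5 mod 41]
  = (41|5)    [QR: 5 ≡ 1 mod 4, sign kept]
  = (1|5)    [41 ≡ 1 mod 5]
  = 1    [(1|5) = 1]
Second factor (202|169):
(202|169)
  = (33|169)    [202 ≡ 33 mod 169]
  = (169|33)    [QR: 33 ≡ 1 mod 4, sign kept]
  = (4|33)    [169 ≡ 4 mod 33]
  = (1|33)    [33 ≡ 1 mod 8 ⇒ (2|33)^2 = +1]
  = 1    [(1|33) = 1]
Product: (1)·(1) = 1.

1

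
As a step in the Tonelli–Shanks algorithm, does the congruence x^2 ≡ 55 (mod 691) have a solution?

no

Both 55 ≡ 3 and 691 ≡ 3 (mod 4), so reciprocity gives (55|691) = -(691|55). Reduce: 691 ≡ 31 (mod 55). Now have -(31|55).
Both 31 ≡ 3 and 55 ≡ 3 (mod 4), so reciprocity gives (31|55) = -(55|31). Reduce: 55 ≡ 24 (mod 31). Now have (24|31).
Factor out 2: 24 = 2^3·3. Since 31 ≡ 7 (mod 8), (2|31) = +1, and (2|31)^3 = +1. Now have (3|31).
Both 3 ≡ 3 and 31 ≡ 3 (mod 4), so reciprocity gives (3|31) = -(31|3). Reduce: 31 ≡ 1 (mod 3). Now have -(1|3).
(1|3) = 1. Collecting the sign factors: -1.
The Legendre symbol is -1, so x^2 ≡ 55 (mod 691) has no solution.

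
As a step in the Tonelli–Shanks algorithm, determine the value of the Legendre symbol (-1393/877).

Reduce the numerator: -1393 ≡ 361 (mod 877), so (-1393/877) = (361/877).
361 ≡ 1 (mod 4), so quadratic reciprocity gives (361/877) = (877/361). Reduce: 877 ≡ 155 (mod 361). Now have (155/361).
361 ≡ 1 (mod 4), so quadratic reciprocity gives (155/361) = (361/155). Reduce: 361 ≡ 51 (mod 155). Now have (51/155).
Both 51 ≡ 3 and 155 ≡ 3 (mod 4), so reciprocity gives (51/155) = -(155/51). Reduce: 155 ≡ 2 (mod 51). Now have -(2/51).
Factor out 2: 2 = 2. Since 51 ≡ 3 (mod 8), (2/51) = -1. Now have (1/51).
(1/51) = 1. Collecting the sign factors: 1.

1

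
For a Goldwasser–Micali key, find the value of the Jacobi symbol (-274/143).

(-274/143)
  = (12/143)    [-274 ≡ 12 mod 143]
  = (3/143)    [143 ≡ 7 mod 8 ⇒ (2/143)^2 = +1]
  = -(143/3)    [QR: both ≡ 3 mod 4, sign flips]
  = -(2/3)    [143 ≡ 2 mod 3]
  = (1/3)    [3 ≡ 3 mod 8 ⇒ (2/3) = -1]
  = 1    [(1/3) = 1]

1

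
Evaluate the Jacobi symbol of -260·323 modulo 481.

0

By multiplicativity, (-260·323|481) = (-260|481)·(323|481).
First factor (-260|481):
(-260|481)
  = (260|481)    [481 ≡ 1 mod 4 ⇒ (-1|481) = +1]
  = (65|481)    [481 ≡ 1 mod 8 ⇒ (2|481)^2 = +1]
  = (481|65)    [QR: 65 ≡ 1 mod 4, sign kept]
  = (26|65)    [481 ≡ 26 mod 65]
  = (13|65)    [65 ≡ 1 mod 8 ⇒ (2|65) = +1]
  = (65|13)    [QR: 13 ≡ 1 mod 4, sign kept]
  = (0|13)    [65 ≡ 0 mod 13]
  = 0    [numerator 0, gcd > 1]
Second factor (323|481):
(323|481)
  = (481|323)    [QR: 481 ≡ 1 mod 4, sign kept]
  = (158|323)    [481 ≡ 158 mod 323]
  = -(79|323)    [323 ≡ 3 mod 8 ⇒ (2|323) = -1]
  = (323|79)    [QR: both ≡ 3 mod 4, sign flips]
  = (7|79)    [323 ≡ 7 mod 79]
  = -(79|7)    [QR: both ≡ 3 mod 4, sign flips]
  = -(2|7)    [79 ≡ 2 mod 7]
  = -(1|7)    [7 ≡ 7 mod 8 ⇒ (2|7) = +1]
  = -1    [(1|7) = 1]
Product: (0)·(-1) = 0.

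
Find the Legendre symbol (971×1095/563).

By multiplicativity, (971·1095/563) = (971/563)·(1095/563).
First factor (971/563):
(971/563)
  = (408/563)    [971 ≡ 408 mod 563]
  = -(51/563)    [563 ≡ 3 mod 8 ⇒ (2/563)^3 = -1]
  = (563/51)    [QR: both ≡ 3 mod 4, sign flips]
  = (2/51)    [563 ≡ 2 mod 51]
  = -(1/51)    [51 ≡ 3 mod 8 ⇒ (2/51) = -1]
  = -1    [(1/51) = 1]
Second factor (1095/563):
(1095/563)
  = (532/563)    [1095 ≡ 532 mod 563]
  = (133/563)    [563 ≡ 3 mod 8 ⇒ (2/563)^2 = +1]
  = (563/133)    [QR: 133 ≡ 1 mod 4, sign kept]
  = (31/133)    [563 ≡ 31 mod 133]
  = (133/31)    [QR: 133 ≡ 1 mod 4, sign kept]
  = (9/31)    [133 ≡ 9 mod 31]
  = (31/9)    [QR: 9 ≡ 1 mod 4, sign kept]
  = (4/9)    [31 ≡ 4 mod 9]
  = (1/9)    [9 ≡ 1 mod 8 ⇒ (2/9)^2 = +1]
  = 1    [(1/9) = 1]
Product: (-1)·(1) = -1.

-1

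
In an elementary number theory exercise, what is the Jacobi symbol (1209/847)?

-1

Reduce the numerator: 1209 ≡ 362 (mod 847), so (1209/847) = (362/847).
Factor out 2: 362 = 2·181. Since 847 ≡ 7 (mod 8), (2/847) = +1. Now have (181/847).
181 ≡ 1 (mod 4), so quadratic reciprocity gives (181/847) = (847/181). Reduce: 847 ≡ 123 (mod 181). Now have (123/181).
181 ≡ 1 (mod 4), so quadratic reciprocity gives (123/181) = (181/123). Reduce: 181 ≡ 58 (mod 123). Now have (58/123).
Factor out 2: 58 = 2·29. Since 123 ≡ 3 (mod 8), (2/123) = -1. Now have -(29/123).
29 ≡ 1 (mod 4), so quadratic reciprocity gives (29/123) = (123/29). Reduce: 123 ≡ 7 (mod 29). Now have -(7/29).
29 ≡ 1 (mod 4), so quadratic reciprocity gives (7/29) = (29/7). Reduce: 29 ≡ 1 (mod 7). Now have -(1/7).
(1/7) = 1. Collecting the sign factors: -1.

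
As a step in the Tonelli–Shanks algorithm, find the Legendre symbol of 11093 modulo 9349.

Reduce the numerator: 11093 ≡ 1744 (mod 9349), so (11093/9349) = (1744/9349).
Factor out 2: 1744 = 2^4·109. Since 9349 ≡ 5 (mod 8), (2/9349) = -1, and (2/9349)^4 = +1. Now have (109/9349).
109 ≡ 1 (mod 4), so quadratic reciprocity gives (109/9349) = (9349/109). Reduce: 9349 ≡ 84 (mod 109). Now have (84/109).
Factor out 2: 84 = 2^2·21. Since 109 ≡ 5 (mod 8), (2/109) = -1, and (2/109)^2 = +1. Now have (21/109).
21 ≡ 1 (mod 4), so quadratic reciprocity gives (21/109) = (109/21). Reduce: 109 ≡ 4 (mod 21). Now have (4/21).
Factor out 2: 4 = 2^2. Since 21 ≡ 5 (mod 8), (2/21) = -1, and (2/21)^2 = +1. Now have (1/21).
(1/21) = 1. Collecting the sign factors: 1.

1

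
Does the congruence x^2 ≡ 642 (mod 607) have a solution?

(642/607)
  = (35/607)    [642 ≡ 35 mod 607]
  = -(607/35)    [QR: both ≡ 3 mod 4, sign flips]
  = -(12/35)    [607 ≡ 12 mod 35]
  = -(3/35)    [35 ≡ 3 mod 8 ⇒ (2/35)^2 = +1]
  = (35/3)    [QR: both ≡ 3 mod 4, sign flips]
  = (2/3)    [35 ≡ 2 mod 3]
  = -(1/3)    [3 ≡ 3 mod 8 ⇒ (2/3) = -1]
  = -1    [(1/3) = 1]
(642/607) = -1, and 607 is prime, so 642 is not a quadratic residue mod 607.

no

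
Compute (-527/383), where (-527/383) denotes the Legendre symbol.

(-527/383)
  = (239/383)    [-527 ≡ 239 mod 383]
  = -(383/239)    [QR: both ≡ 3 mod 4, sign flips]
  = -(144/239)    [383 ≡ 144 mod 239]
  = -(9/239)    [239 ≡ 7 mod 8 ⇒ (2/239)^4 = +1]
  = -(239/9)    [QR: 9 ≡ 1 mod 4, sign kept]
  = -(5/9)    [239 ≡ 5 mod 9]
  = -(9/5)    [QR: 5 ≡ 1 mod 4, sign kept]
  = -(4/5)    [9 ≡ 4 mod 5]
  = -(1/5)    [5 ≡ 5 mod 8 ⇒ (2/5)^2 = +1]
  = -1    [(1/5) = 1]

-1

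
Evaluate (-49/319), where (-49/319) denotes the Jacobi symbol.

(-49/319)
  = (270/319)    [-49 ≡ 270 mod 319]
  = (135/319)    [319 ≡ 7 mod 8 ⇒ (2/319) = +1]
  = -(319/135)    [QR: both ≡ 3 mod 4, sign flips]
  = -(49/135)    [319 ≡ 49 mod 135]
  = -(135/49)    [QR: 49 ≡ 1 mod 4, sign kept]
  = -(37/49)    [135 ≡ 37 mod 49]
  = -(49/37)    [QR: 37 ≡ 1 mod 4, sign kept]
  = -(12/37)    [49 ≡ 12 mod 37]
  = -(3/37)    [37 ≡ 5 mod 8 ⇒ (2/37)^2 = +1]
  = -(37/3)    [QR: 37 ≡ 1 mod 4, sign kept]
  = -(1/3)    [37 ≡ 1 mod 3]
  = -1    [(1/3) = 1]

-1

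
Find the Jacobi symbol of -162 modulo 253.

-1

(-162|253)
  = (91|253)    [-162 ≡ 91 mod 253]
  = (253|91)    [QR: 253 ≡ 1 mod 4, sign kept]
  = (71|91)    [253 ≡ 71 mod 91]
  = -(91|71)    [QR: both ≡ 3 mod 4, sign flips]
  = -(20|71)    [91 ≡ 20 mod 71]
  = -(5|71)    [71 ≡ 7 mod 8 ⇒ (2|71)^2 = +1]
  = -(71|5)    [QR: 5 ≡ 1 mod 4, sign kept]
  = -(1|5)    [71 ≡ 1 mod 5]
  = -1    [(1|5) = 1]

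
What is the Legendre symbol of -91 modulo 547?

Pull out -1: (-91|547) = (-1|547)·(91|547). Since 547 ≡ 3 (mod 4), (-1|547) = -1. Now have -(91|547).
Both 91 ≡ 3 and 547 ≡ 3 (mod 4), so reciprocity gives (91|547) = -(547|91). Reduce: 547 ≡ 1 (mod 91). Now have (1|91).
(1|91) = 1. Collecting the sign factors: 1.

1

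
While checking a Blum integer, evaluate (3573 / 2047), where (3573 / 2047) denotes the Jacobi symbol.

(3573 / 2047)
  = (1526 / 2047)    [3573 ≡ 1526 mod 2047]
  = (763 / 2047)    [2047 ≡ 7 mod 8 ⇒ (2 / 2047) = +1]
  = -(2047 / 763)    [QR: both ≡ 3 mod 4, sign flips]
  = -(521 / 763)    [2047 ≡ 521 mod 763]
  = -(763 / 521)    [QR: 521 ≡ 1 mod 4, sign kept]
  = -(242 / 521)    [763 ≡ 242 mod 521]
  = -(121 / 521)    [521 ≡ 1 mod 8 ⇒ (2 / 521) = +1]
  = -(521 / 121)    [QR: 121 ≡ 1 mod 4, sign kept]
  = -(37 / 121)    [521 ≡ 37 mod 121]
  = -(121 / 37)    [QR: 37 ≡ 1 mod 4, sign kept]
  = -(10 / 37)    [121 ≡ 10 mod 37]
  = (5 / 37)    [37 ≡ 5 mod 8 ⇒ (2 / 37) = -1]
  = (37 / 5)    [QR: 5 ≡ 1 mod 4, sign kept]
  = (2 / 5)    [37 ≡ 2 mod 5]
  = -(1 / 5)    [5 ≡ 5 mod 8 ⇒ (2 / 5) = -1]
  = -1    [(1 / 5) = 1]

-1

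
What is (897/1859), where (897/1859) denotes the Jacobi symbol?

0

897 ≡ 1 (mod 4), so quadratic reciprocity gives (897/1859) = (1859/897). Reduce: 1859 ≡ 65 (mod 897). Now have (65/897).
65 ≡ 1 (mod 4), so quadratic reciprocity gives (65/897) = (897/65). Reduce: 897 ≡ 52 (mod 65). Now have (52/65).
Factor out 2: 52 = 2^2·13. Since 65 ≡ 1 (mod 8), (2/65) = +1, and (2/65)^2 = +1. Now have (13/65).
13 ≡ 1 (mod 4), so quadratic reciprocity gives (13/65) = (65/13). Reduce: 65 ≡ 0 (mod 13). Now have (0/13).
The numerator is now 0 with denominator 13 > 1: the symbol is 0.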